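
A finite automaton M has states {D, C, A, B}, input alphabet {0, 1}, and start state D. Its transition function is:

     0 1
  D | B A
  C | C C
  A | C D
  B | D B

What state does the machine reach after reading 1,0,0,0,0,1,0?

C

Trace: D -1-> A -0-> C -0-> C -0-> C -0-> C -1-> C -0-> C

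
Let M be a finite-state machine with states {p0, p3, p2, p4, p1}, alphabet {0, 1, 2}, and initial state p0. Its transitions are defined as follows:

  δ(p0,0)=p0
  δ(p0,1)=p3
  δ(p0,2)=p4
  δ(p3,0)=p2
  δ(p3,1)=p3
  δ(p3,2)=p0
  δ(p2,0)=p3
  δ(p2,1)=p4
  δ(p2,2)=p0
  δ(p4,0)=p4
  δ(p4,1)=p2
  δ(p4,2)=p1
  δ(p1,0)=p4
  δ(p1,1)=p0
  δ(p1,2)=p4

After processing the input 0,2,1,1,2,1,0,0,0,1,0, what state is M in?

p2

Trace: p0 -0-> p0 -2-> p4 -1-> p2 -1-> p4 -2-> p1 -1-> p0 -0-> p0 -0-> p0 -0-> p0 -1-> p3 -0-> p2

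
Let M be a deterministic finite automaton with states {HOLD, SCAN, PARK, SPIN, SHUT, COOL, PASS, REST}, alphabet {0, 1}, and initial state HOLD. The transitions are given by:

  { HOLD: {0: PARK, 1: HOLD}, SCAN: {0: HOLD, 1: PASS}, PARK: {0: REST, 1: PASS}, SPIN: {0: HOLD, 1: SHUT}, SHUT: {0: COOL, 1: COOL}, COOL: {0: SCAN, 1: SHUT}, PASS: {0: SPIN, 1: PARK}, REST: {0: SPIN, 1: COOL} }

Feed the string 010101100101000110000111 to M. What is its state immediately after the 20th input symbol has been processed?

HOLD

Trace: HOLD -0-> PARK -1-> PASS -0-> SPIN -1-> SHUT -0-> COOL -1-> SHUT -1-> COOL -0-> SCAN -0-> HOLD -1-> HOLD -0-> PARK -1-> PASS -0-> SPIN -0-> HOLD -0-> PARK -1-> PASS -1-> PARK -0-> REST -0-> SPIN -0-> HOLD
After 20 symbols: HOLD.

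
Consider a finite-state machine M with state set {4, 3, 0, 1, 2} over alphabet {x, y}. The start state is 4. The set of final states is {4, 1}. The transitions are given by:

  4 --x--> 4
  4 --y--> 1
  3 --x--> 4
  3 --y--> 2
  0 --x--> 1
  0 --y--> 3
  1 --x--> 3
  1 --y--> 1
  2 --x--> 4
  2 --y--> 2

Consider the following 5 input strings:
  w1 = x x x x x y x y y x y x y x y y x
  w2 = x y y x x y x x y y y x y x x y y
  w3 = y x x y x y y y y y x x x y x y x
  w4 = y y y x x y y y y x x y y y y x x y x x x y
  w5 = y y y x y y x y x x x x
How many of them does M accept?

4

w1:
  start at 4
  read 'x': 4 → 4
  read 'x': 4 → 4
  read 'x': 4 → 4
  read 'x': 4 → 4
  read 'x': 4 → 4
  read 'y': 4 → 1
  read 'x': 1 → 3
  read 'y': 3 → 2
  read 'y': 2 → 2
  read 'x': 2 → 4
  read 'y': 4 → 1
  read 'x': 1 → 3
  read 'y': 3 → 2
  read 'x': 2 → 4
  read 'y': 4 → 1
  read 'y': 1 → 1
  read 'x': 1 → 3
  end 3, rejected
w2:
  start at 4
  read 'x': 4 → 4
  read 'y': 4 → 1
  read 'y': 1 → 1
  read 'x': 1 → 3
  read 'x': 3 → 4
  read 'y': 4 → 1
  read 'x': 1 → 3
  read 'x': 3 → 4
  read 'y': 4 → 1
  read 'y': 1 → 1
  read 'y': 1 → 1
  read 'x': 1 → 3
  read 'y': 3 → 2
  read 'x': 2 → 4
  read 'x': 4 → 4
  read 'y': 4 → 1
  read 'y': 1 → 1
  end 1, accepted
w3:
  start at 4
  read 'y': 4 → 1
  read 'x': 1 → 3
  read 'x': 3 → 4
  read 'y': 4 → 1
  read 'x': 1 → 3
  read 'y': 3 → 2
  read 'y': 2 → 2
  read 'y': 2 → 2
  read 'y': 2 → 2
  read 'y': 2 → 2
  read 'x': 2 → 4
  read 'x': 4 → 4
  read 'x': 4 → 4
  read 'y': 4 → 1
  read 'x': 1 → 3
  read 'y': 3 → 2
  read 'x': 2 → 4
  end 4, accepted
w4:
  start at 4
  read 'y': 4 → 1
  read 'y': 1 → 1
  read 'y': 1 → 1
  read 'x': 1 → 3
  read 'x': 3 → 4
  read 'y': 4 → 1
  read 'y': 1 → 1
  read 'y': 1 → 1
  read 'y': 1 → 1
  read 'x': 1 → 3
  read 'x': 3 → 4
  read 'y': 4 → 1
  read 'y': 1 → 1
  read 'y': 1 → 1
  read 'y': 1 → 1
  read 'x': 1 → 3
  read 'x': 3 → 4
  read 'y': 4 → 1
  read 'x': 1 → 3
  read 'x': 3 → 4
  read 'x': 4 → 4
  read 'y': 4 → 1
  end 1, accepted
w5:
  start at 4
  read 'y': 4 → 1
  read 'y': 1 → 1
  read 'y': 1 → 1
  read 'x': 1 → 3
  read 'y': 3 → 2
  read 'y': 2 → 2
  read 'x': 2 → 4
  read 'y': 4 → 1
  read 'x': 1 → 3
  read 'x': 3 → 4
  read 'x': 4 → 4
  read 'x': 4 → 4
  end 4, accepted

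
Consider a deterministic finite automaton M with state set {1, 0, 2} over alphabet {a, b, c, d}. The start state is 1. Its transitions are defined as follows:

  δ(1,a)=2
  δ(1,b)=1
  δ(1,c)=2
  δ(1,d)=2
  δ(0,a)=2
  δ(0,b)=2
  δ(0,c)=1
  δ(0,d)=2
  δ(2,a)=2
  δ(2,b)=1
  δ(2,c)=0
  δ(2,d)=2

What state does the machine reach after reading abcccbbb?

Trace: 1 -a-> 2 -b-> 1 -c-> 2 -c-> 0 -c-> 1 -b-> 1 -b-> 1 -b-> 1

1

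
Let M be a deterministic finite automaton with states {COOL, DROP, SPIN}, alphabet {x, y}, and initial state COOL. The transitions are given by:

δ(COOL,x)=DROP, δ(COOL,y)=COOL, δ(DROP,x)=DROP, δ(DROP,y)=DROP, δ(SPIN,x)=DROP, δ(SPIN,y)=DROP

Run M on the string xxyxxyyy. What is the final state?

DROP

start at COOL
read 'x': COOL → DROP
read 'x': DROP → DROP
read 'y': DROP → DROP
read 'x': DROP → DROP
read 'x': DROP → DROP
read 'y': DROP → DROP
read 'y': DROP → DROP
read 'y': DROP → DROP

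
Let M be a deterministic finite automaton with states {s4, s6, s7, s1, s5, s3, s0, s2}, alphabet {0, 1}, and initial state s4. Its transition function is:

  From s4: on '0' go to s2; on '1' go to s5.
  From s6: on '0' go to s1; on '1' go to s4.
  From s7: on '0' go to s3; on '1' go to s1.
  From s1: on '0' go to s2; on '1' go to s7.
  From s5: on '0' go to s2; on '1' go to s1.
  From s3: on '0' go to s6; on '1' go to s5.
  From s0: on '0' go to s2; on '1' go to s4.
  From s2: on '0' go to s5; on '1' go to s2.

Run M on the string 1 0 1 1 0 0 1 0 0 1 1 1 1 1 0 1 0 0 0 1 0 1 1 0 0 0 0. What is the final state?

start at s4
read '1': s4 → s5
read '0': s5 → s2
read '1': s2 → s2
read '1': s2 → s2
read '0': s2 → s5
read '0': s5 → s2
read '1': s2 → s2
read '0': s2 → s5
read '0': s5 → s2
read '1': s2 → s2
read '1': s2 → s2
read '1': s2 → s2
read '1': s2 → s2
read '1': s2 → s2
read '0': s2 → s5
read '1': s5 → s1
read '0': s1 → s2
read '0': s2 → s5
read '0': s5 → s2
read '1': s2 → s2
read '0': s2 → s5
read '1': s5 → s1
read '1': s1 → s7
read '0': s7 → s3
read '0': s3 → s6
read '0': s6 → s1
read '0': s1 → s2

s2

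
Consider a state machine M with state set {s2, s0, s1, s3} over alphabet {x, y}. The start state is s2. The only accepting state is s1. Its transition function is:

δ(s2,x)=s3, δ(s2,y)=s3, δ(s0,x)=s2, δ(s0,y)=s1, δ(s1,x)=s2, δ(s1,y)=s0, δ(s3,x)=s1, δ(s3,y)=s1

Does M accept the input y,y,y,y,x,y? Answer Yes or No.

No

start at s2
read 'y': s2 → s3
read 'y': s3 → s1
read 'y': s1 → s0
read 'y': s0 → s1
read 'x': s1 → s2
read 'y': s2 → s3
End state s3 is not accepting.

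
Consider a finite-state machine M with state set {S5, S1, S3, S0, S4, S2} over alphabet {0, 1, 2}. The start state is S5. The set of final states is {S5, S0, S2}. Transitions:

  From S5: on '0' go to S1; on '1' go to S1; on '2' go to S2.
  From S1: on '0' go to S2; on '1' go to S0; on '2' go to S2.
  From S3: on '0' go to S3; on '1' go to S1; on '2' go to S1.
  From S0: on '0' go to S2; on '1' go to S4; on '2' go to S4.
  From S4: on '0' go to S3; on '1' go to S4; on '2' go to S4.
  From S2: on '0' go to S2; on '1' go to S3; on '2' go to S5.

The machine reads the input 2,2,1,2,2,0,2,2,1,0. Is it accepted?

Yes

Trace: S5 -2-> S2 -2-> S5 -1-> S1 -2-> S2 -2-> S5 -0-> S1 -2-> S2 -2-> S5 -1-> S1 -0-> S2
End state S2 is accepting.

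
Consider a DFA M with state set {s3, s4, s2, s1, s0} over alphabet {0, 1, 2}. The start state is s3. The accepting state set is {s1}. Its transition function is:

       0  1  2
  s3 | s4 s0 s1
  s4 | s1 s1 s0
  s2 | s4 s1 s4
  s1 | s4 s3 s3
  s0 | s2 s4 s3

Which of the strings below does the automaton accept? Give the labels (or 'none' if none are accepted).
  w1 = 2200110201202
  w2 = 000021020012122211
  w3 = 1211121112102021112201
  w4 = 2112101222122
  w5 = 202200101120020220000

w1:
  start at s3
  read '2': s3 → s1
  read '2': s1 → s3
  read '0': s3 → s4
  read '0': s4 → s1
  read '1': s1 → s3
  read '1': s3 → s0
  read '0': s0 → s2
  read '2': s2 → s4
  read '0': s4 → s1
  read '1': s1 → s3
  read '2': s3 → s1
  read '0': s1 → s4
  read '2': s4 → s0
  end s0, rejected
w2:
  start at s3
  read '0': s3 → s4
  read '0': s4 → s1
  read '0': s1 → s4
  read '0': s4 → s1
  read '2': s1 → s3
  read '1': s3 → s0
  read '0': s0 → s2
  read '2': s2 → s4
  read '0': s4 → s1
  read '0': s1 → s4
  read '1': s4 → s1
  read '2': s1 → s3
  read '1': s3 → s0
  read '2': s0 → s3
  read '2': s3 → s1
  read '2': s1 → s3
  read '1': s3 → s0
  read '1': s0 → s4
  end s4, rejected
w3:
  start at s3
  read '1': s3 → s0
  read '2': s0 → s3
  read '1': s3 → s0
  read '1': s0 → s4
  read '1': s4 → s1
  read '2': s1 → s3
  read '1': s3 → s0
  read '1': s0 → s4
  read '1': s4 → s1
  read '2': s1 → s3
  read '1': s3 → s0
  read '0': s0 → s2
  read '2': s2 → s4
  read '0': s4 → s1
  read '2': s1 → s3
  read '1': s3 → s0
  read '1': s0 → s4
  read '1': s4 → s1
  read '2': s1 → s3
  read '2': s3 → s1
  read '0': s1 → s4
  read '1': s4 → s1
  end s1, accepted
w4:
  start at s3
  read '2': s3 → s1
  read '1': s1 → s3
  read '1': s3 → s0
  read '2': s0 → s3
  read '1': s3 → s0
  read '0': s0 → s2
  read '1': s2 → s1
  read '2': s1 → s3
  read '2': s3 → s1
  read '2': s1 → s3
  read '1': s3 → s0
  read '2': s0 → s3
  read '2': s3 → s1
  end s1, accepted
w5:
  start at s3
  read '2': s3 → s1
  read '0': s1 → s4
  read '2': s4 → s0
  read '2': s0 → s3
  read '0': s3 → s4
  read '0': s4 → s1
  read '1': s1 → s3
  read '0': s3 → s4
  read '1': s4 → s1
  read '1': s1 → s3
  read '2': s3 → s1
  read '0': s1 → s4
  read '0': s4 → s1
  read '2': s1 → s3
  read '0': s3 → s4
  read '2': s4 → s0
  read '2': s0 → s3
  read '0': s3 → s4
  read '0': s4 → s1
  read '0': s1 → s4
  read '0': s4 → s1
  end s1, accepted

w3, w4, w5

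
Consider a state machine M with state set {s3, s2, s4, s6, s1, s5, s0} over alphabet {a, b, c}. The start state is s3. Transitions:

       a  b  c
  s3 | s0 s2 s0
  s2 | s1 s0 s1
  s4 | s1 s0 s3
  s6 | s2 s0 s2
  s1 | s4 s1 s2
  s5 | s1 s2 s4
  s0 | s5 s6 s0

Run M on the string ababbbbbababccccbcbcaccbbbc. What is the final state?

s2

start at s3
read 'a': s3 → s0
read 'b': s0 → s6
read 'a': s6 → s2
read 'b': s2 → s0
read 'b': s0 → s6
read 'b': s6 → s0
read 'b': s0 → s6
read 'b': s6 → s0
read 'a': s0 → s5
read 'b': s5 → s2
read 'a': s2 → s1
read 'b': s1 → s1
read 'c': s1 → s2
read 'c': s2 → s1
read 'c': s1 → s2
read 'c': s2 → s1
read 'b': s1 → s1
read 'c': s1 → s2
read 'b': s2 → s0
read 'c': s0 → s0
read 'a': s0 → s5
read 'c': s5 → s4
read 'c': s4 → s3
read 'b': s3 → s2
read 'b': s2 → s0
read 'b': s0 → s6
read 'c': s6 → s2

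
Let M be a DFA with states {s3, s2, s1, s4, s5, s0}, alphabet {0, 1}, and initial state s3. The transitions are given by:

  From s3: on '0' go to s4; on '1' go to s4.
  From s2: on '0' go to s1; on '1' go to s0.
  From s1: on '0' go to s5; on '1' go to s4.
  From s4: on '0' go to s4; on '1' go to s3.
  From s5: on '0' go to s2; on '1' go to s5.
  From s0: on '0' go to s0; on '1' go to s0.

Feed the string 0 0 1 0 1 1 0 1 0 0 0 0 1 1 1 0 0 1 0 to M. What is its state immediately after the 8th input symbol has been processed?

s3

s3 → s4 → s4 → s3 → s4 → s3 → s4 → s4 → s3
After 8 symbols: s3.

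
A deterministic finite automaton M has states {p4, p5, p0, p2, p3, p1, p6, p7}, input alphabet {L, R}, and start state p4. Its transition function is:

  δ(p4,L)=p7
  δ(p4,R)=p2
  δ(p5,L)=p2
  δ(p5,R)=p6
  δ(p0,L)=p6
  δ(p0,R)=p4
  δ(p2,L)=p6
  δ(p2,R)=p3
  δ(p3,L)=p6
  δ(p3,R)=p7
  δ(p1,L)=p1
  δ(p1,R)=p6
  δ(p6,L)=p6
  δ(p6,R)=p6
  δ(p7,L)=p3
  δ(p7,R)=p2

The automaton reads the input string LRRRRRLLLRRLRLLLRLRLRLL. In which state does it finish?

p6

Trace: p4 -L-> p7 -R-> p2 -R-> p3 -R-> p7 -R-> p2 -R-> p3 -L-> p6 -L-> p6 -L-> p6 -R-> p6 -R-> p6 -L-> p6 -R-> p6 -L-> p6 -L-> p6 -L-> p6 -R-> p6 -L-> p6 -R-> p6 -L-> p6 -R-> p6 -L-> p6 -L-> p6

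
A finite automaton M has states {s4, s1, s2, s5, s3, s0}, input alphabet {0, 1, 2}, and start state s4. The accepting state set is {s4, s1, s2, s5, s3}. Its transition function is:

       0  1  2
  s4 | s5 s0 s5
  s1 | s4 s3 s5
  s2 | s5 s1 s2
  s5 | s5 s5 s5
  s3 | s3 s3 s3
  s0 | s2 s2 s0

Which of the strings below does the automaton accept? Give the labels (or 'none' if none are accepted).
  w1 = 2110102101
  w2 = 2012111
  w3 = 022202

w1, w2, w3

w1: Trace: s4 -2-> s5 -1-> s5 -1-> s5 -0-> s5 -1-> s5 -0-> s5 -2-> s5 -1-> s5 -0-> s5 -1-> s5  → end s5, accepted
w2: Trace: s4 -2-> s5 -0-> s5 -1-> s5 -2-> s5 -1-> s5 -1-> s5 -1-> s5  → end s5, accepted
w3: Trace: s4 -0-> s5 -2-> s5 -2-> s5 -2-> s5 -0-> s5 -2-> s5  → end s5, accepted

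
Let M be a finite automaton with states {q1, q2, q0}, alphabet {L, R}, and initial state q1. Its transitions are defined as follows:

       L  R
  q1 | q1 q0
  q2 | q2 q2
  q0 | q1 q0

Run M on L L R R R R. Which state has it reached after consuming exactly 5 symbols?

q0

Trace: q1 -L-> q1 -L-> q1 -R-> q0 -R-> q0 -R-> q0
After 5 symbols: q0.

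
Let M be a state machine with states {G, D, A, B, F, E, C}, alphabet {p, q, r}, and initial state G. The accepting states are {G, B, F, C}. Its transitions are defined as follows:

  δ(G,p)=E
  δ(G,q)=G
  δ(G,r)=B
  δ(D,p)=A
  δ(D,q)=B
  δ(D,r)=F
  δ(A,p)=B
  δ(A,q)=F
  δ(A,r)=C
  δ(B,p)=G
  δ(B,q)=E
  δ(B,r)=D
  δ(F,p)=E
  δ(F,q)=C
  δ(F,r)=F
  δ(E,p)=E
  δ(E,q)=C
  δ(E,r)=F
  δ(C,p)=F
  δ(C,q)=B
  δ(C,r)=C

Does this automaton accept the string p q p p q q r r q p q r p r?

G → E → C → F → E → C → B → D → F → C → F → C → C → F → F
End state F is accepting.

Yes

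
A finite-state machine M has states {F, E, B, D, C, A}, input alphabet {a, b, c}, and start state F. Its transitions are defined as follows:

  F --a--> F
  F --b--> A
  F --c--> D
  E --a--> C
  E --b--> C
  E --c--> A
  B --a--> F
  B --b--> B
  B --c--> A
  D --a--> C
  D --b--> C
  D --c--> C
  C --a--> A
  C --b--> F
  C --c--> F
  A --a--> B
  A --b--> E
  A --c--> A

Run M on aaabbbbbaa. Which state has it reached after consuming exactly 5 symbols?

F → F → F → F → A → E
After 5 symbols: E.

E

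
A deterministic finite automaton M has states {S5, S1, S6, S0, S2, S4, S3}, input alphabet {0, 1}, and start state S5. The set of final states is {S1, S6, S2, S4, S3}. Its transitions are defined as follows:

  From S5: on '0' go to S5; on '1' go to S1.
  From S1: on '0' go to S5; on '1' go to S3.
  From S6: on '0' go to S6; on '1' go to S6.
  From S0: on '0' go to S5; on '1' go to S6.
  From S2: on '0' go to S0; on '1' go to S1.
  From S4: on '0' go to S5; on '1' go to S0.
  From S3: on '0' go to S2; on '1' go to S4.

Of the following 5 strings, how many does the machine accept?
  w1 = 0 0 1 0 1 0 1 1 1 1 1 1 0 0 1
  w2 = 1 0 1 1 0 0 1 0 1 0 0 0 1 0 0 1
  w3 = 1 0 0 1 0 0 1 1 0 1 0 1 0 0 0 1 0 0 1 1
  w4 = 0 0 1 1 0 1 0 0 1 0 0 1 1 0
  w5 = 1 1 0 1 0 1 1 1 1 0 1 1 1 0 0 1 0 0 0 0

w1: Trace: S5 -0-> S5 -0-> S5 -1-> S1 -0-> S5 -1-> S1 -0-> S5 -1-> S1 -1-> S3 -1-> S4 -1-> S0 -1-> S6 -1-> S6 -0-> S6 -0-> S6 -1-> S6  → end S6, accepted
w2: Trace: S5 -1-> S1 -0-> S5 -1-> S1 -1-> S3 -0-> S2 -0-> S0 -1-> S6 -0-> S6 -1-> S6 -0-> S6 -0-> S6 -0-> S6 -1-> S6 -0-> S6 -0-> S6 -1-> S6  → end S6, accepted
w3: Trace: S5 -1-> S1 -0-> S5 -0-> S5 -1-> S1 -0-> S5 -0-> S5 -1-> S1 -1-> S3 -0-> S2 -1-> S1 -0-> S5 -1-> S1 -0-> S5 -0-> S5 -0-> S5 -1-> S1 -0-> S5 -0-> S5 -1-> S1 -1-> S3  → end S3, accepted
w4: Trace: S5 -0-> S5 -0-> S5 -1-> S1 -1-> S3 -0-> S2 -1-> S1 -0-> S5 -0-> S5 -1-> S1 -0-> S5 -0-> S5 -1-> S1 -1-> S3 -0-> S2  → end S2, accepted
w5: Trace: S5 -1-> S1 -1-> S3 -0-> S2 -1-> S1 -0-> S5 -1-> S1 -1-> S3 -1-> S4 -1-> S0 -0-> S5 -1-> S1 -1-> S3 -1-> S4 -0-> S5 -0-> S5 -1-> S1 -0-> S5 -0-> S5 -0-> S5 -0-> S5  → end S5, rejected

4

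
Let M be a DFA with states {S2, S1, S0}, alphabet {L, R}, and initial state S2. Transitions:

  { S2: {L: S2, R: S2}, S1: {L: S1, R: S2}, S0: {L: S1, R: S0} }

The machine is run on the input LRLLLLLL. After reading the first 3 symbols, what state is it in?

S2 → S2 → S2 → S2
After 3 symbols: S2.

S2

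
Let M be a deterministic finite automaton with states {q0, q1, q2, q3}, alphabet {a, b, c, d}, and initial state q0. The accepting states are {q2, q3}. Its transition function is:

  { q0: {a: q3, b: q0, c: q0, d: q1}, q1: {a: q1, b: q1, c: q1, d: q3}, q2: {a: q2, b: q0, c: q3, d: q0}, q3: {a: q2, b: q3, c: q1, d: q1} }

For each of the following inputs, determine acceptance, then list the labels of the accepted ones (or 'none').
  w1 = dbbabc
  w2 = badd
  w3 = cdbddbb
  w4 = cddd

w1:
  start at q0
  read 'd': q0 → q1
  read 'b': q1 → q1
  read 'b': q1 → q1
  read 'a': q1 → q1
  read 'b': q1 → q1
  read 'c': q1 → q1
  end q1, rejected
w2:
  start at q0
  read 'b': q0 → q0
  read 'a': q0 → q3
  read 'd': q3 → q1
  read 'd': q1 → q3
  end q3, accepted
w3:
  start at q0
  read 'c': q0 → q0
  read 'd': q0 → q1
  read 'b': q1 → q1
  read 'd': q1 → q3
  read 'd': q3 → q1
  read 'b': q1 → q1
  read 'b': q1 → q1
  end q1, rejected
w4:
  start at q0
  read 'c': q0 → q0
  read 'd': q0 → q1
  read 'd': q1 → q3
  read 'd': q3 → q1
  end q1, rejected

w2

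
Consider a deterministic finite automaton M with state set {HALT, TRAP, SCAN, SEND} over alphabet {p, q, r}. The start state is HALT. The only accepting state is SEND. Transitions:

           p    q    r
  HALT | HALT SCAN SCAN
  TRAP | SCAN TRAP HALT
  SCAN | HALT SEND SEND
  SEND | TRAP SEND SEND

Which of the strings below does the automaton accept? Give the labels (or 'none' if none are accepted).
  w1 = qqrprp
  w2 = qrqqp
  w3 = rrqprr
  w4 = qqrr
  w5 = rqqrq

w1:
  start at HALT
  read 'q': HALT → SCAN
  read 'q': SCAN → SEND
  read 'r': SEND → SEND
  read 'p': SEND → TRAP
  read 'r': TRAP → HALT
  read 'p': HALT → HALT
  end HALT, rejected
w2:
  start at HALT
  read 'q': HALT → SCAN
  read 'r': SCAN → SEND
  read 'q': SEND → SEND
  read 'q': SEND → SEND
  read 'p': SEND → TRAP
  end TRAP, rejected
w3:
  start at HALT
  read 'r': HALT → SCAN
  read 'r': SCAN → SEND
  read 'q': SEND → SEND
  read 'p': SEND → TRAP
  read 'r': TRAP → HALT
  read 'r': HALT → SCAN
  end SCAN, rejected
w4:
  start at HALT
  read 'q': HALT → SCAN
  read 'q': SCAN → SEND
  read 'r': SEND → SEND
  read 'r': SEND → SEND
  end SEND, accepted
w5:
  start at HALT
  read 'r': HALT → SCAN
  read 'q': SCAN → SEND
  read 'q': SEND → SEND
  read 'r': SEND → SEND
  read 'q': SEND → SEND
  end SEND, accepted

w4, w5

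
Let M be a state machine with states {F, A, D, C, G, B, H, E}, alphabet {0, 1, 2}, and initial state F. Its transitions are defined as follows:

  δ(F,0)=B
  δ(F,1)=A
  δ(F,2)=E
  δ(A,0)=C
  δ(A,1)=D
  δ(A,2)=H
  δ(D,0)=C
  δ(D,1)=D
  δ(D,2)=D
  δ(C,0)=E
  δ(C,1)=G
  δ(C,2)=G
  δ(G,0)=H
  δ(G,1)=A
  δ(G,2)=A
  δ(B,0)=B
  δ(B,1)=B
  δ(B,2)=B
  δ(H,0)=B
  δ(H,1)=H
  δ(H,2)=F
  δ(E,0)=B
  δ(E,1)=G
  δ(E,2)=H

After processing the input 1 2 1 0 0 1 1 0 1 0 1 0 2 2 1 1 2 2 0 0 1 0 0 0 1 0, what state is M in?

B

F → A → H → H → B → B → B → B → B → B → B → B → B → B → B → B → B → B → B → B → B → B → B → B → B → B → B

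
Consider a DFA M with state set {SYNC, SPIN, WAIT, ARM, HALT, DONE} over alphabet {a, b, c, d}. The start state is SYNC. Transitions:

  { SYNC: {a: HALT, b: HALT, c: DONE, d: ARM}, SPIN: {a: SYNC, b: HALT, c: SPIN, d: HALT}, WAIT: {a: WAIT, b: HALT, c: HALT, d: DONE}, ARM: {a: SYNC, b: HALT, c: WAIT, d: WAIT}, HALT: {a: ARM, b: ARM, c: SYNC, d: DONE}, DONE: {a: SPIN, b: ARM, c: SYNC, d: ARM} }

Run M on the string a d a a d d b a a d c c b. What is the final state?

ARM

Trace: SYNC -a-> HALT -d-> DONE -a-> SPIN -a-> SYNC -d-> ARM -d-> WAIT -b-> HALT -a-> ARM -a-> SYNC -d-> ARM -c-> WAIT -c-> HALT -b-> ARM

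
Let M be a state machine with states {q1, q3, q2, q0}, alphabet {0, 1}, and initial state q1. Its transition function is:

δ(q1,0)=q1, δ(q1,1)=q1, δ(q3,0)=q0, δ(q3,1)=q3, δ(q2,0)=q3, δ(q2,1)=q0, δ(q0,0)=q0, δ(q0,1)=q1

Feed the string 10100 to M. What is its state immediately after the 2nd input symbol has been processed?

Trace: q1 -1-> q1 -0-> q1
After 2 symbols: q1.

q1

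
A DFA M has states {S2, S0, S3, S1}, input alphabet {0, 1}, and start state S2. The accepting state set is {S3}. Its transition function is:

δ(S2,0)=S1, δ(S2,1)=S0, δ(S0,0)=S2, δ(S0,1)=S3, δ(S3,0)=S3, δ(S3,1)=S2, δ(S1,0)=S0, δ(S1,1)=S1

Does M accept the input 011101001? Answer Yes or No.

S2 → S1 → S1 → S1 → S1 → S0 → S3 → S3 → S3 → S2
End state S2 is not accepting.

No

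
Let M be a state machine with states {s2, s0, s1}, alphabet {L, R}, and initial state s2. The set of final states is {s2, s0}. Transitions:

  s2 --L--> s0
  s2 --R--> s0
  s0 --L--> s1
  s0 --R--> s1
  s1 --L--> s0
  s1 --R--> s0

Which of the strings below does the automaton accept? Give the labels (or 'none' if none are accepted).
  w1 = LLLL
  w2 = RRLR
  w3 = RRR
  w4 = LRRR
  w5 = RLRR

w1:
  start at s2
  read 'L': s2 → s0
  read 'L': s0 → s1
  read 'L': s1 → s0
  read 'L': s0 → s1
  end s1, rejected
w2:
  start at s2
  read 'R': s2 → s0
  read 'R': s0 → s1
  read 'L': s1 → s0
  read 'R': s0 → s1
  end s1, rejected
w3:
  start at s2
  read 'R': s2 → s0
  read 'R': s0 → s1
  read 'R': s1 → s0
  end s0, accepted
w4:
  start at s2
  read 'L': s2 → s0
  read 'R': s0 → s1
  read 'R': s1 → s0
  read 'R': s0 → s1
  end s1, rejected
w5:
  start at s2
  read 'R': s2 → s0
  read 'L': s0 → s1
  read 'R': s1 → s0
  read 'R': s0 → s1
  end s1, rejected

w3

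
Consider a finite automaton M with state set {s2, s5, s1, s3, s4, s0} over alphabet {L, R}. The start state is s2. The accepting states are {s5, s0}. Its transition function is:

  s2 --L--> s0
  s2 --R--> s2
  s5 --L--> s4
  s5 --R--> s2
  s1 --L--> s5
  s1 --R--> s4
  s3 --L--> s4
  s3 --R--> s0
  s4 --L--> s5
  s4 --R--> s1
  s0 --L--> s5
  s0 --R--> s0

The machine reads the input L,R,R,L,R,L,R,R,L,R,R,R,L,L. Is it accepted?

start at s2
read 'L': s2 → s0
read 'R': s0 → s0
read 'R': s0 → s0
read 'L': s0 → s5
read 'R': s5 → s2
read 'L': s2 → s0
read 'R': s0 → s0
read 'R': s0 → s0
read 'L': s0 → s5
read 'R': s5 → s2
read 'R': s2 → s2
read 'R': s2 → s2
read 'L': s2 → s0
read 'L': s0 → s5
End state s5 is accepting.

Yes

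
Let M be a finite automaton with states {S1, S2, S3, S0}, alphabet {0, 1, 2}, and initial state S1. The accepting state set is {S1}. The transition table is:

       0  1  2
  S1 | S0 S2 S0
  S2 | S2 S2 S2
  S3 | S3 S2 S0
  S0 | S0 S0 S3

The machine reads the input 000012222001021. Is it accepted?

S1 → S0 → S0 → S0 → S0 → S0 → S3 → S0 → S3 → S0 → S0 → S0 → S0 → S0 → S3 → S2
End state S2 is not accepting.

No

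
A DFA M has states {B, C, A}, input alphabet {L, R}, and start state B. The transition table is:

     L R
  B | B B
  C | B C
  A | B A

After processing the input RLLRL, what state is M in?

Trace: B -R-> B -L-> B -L-> B -R-> B -L-> B

B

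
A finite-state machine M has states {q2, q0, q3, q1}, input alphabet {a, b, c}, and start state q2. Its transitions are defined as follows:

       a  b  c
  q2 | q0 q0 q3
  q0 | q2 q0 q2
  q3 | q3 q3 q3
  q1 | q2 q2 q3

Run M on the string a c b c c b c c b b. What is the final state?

q3

q2 → q0 → q2 → q0 → q2 → q3 → q3 → q3 → q3 → q3 → q3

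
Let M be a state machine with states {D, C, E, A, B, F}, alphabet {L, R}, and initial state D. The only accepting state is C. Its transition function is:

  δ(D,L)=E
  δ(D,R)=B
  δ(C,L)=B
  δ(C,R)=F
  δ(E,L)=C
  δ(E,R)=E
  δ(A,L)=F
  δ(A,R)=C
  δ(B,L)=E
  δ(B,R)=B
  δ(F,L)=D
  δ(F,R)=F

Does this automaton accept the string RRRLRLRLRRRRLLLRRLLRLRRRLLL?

No

Trace: D -R-> B -R-> B -R-> B -L-> E -R-> E -L-> C -R-> F -L-> D -R-> B -R-> B -R-> B -R-> B -L-> E -L-> C -L-> B -R-> B -R-> B -L-> E -L-> C -R-> F -L-> D -R-> B -R-> B -R-> B -L-> E -L-> C -L-> B
End state B is not accepting.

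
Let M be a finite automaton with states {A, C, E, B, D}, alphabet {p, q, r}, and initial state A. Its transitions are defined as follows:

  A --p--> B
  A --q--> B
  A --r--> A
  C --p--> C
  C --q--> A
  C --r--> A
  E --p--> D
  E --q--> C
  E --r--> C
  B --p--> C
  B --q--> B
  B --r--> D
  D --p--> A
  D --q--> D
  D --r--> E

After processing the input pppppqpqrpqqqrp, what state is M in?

A → B → C → C → C → C → A → B → B → D → A → B → B → B → D → A

A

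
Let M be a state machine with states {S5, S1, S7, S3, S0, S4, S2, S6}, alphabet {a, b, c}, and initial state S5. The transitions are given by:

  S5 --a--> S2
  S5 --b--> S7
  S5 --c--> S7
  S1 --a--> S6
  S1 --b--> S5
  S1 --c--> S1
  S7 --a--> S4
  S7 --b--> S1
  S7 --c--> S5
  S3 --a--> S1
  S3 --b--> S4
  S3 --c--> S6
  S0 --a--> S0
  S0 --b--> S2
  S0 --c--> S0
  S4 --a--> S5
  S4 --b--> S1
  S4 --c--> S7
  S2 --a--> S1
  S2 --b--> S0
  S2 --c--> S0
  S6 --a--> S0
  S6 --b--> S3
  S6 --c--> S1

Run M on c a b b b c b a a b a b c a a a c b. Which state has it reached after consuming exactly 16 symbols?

S0

Trace: S5 -c-> S7 -a-> S4 -b-> S1 -b-> S5 -b-> S7 -c-> S5 -b-> S7 -a-> S4 -a-> S5 -b-> S7 -a-> S4 -b-> S1 -c-> S1 -a-> S6 -a-> S0 -a-> S0
After 16 symbols: S0.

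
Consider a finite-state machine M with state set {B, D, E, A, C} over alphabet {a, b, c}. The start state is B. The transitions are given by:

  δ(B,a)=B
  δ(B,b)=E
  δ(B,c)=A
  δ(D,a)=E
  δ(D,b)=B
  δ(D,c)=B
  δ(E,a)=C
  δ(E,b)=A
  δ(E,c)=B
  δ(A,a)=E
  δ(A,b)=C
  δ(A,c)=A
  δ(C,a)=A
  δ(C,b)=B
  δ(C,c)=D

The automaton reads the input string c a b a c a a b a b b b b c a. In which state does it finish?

E

Trace: B -c-> A -a-> E -b-> A -a-> E -c-> B -a-> B -a-> B -b-> E -a-> C -b-> B -b-> E -b-> A -b-> C -c-> D -a-> E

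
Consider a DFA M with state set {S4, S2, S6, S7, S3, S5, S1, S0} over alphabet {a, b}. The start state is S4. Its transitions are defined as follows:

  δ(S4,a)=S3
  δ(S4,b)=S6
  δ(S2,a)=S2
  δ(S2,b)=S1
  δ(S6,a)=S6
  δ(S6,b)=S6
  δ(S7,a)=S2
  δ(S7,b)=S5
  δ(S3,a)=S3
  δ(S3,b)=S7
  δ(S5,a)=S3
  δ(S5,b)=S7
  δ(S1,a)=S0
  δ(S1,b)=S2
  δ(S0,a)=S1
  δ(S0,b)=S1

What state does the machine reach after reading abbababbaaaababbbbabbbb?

S2

Trace: S4 -a-> S3 -b-> S7 -b-> S5 -a-> S3 -b-> S7 -a-> S2 -b-> S1 -b-> S2 -a-> S2 -a-> S2 -a-> S2 -a-> S2 -b-> S1 -a-> S0 -b-> S1 -b-> S2 -b-> S1 -b-> S2 -a-> S2 -b-> S1 -b-> S2 -b-> S1 -b-> S2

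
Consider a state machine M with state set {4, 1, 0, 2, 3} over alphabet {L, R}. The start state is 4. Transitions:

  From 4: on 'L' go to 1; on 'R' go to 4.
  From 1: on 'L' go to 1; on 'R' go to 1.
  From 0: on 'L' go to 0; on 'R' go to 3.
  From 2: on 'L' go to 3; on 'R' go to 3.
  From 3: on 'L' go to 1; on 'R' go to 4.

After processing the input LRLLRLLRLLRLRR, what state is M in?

Trace: 4 -L-> 1 -R-> 1 -L-> 1 -L-> 1 -R-> 1 -L-> 1 -L-> 1 -R-> 1 -L-> 1 -L-> 1 -R-> 1 -L-> 1 -R-> 1 -R-> 1

1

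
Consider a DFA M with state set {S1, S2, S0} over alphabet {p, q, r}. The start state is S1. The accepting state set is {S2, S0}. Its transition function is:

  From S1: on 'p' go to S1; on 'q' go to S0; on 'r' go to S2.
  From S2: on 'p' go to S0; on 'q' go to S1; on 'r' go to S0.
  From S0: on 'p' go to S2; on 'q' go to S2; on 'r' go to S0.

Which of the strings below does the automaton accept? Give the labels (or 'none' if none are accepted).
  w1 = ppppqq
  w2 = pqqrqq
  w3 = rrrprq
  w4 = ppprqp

w1, w3

w1: S1 → S1 → S1 → S1 → S1 → S0 → S2  → end S2, accepted
w2: S1 → S1 → S0 → S2 → S0 → S2 → S1  → end S1, rejected
w3: S1 → S2 → S0 → S0 → S2 → S0 → S2  → end S2, accepted
w4: S1 → S1 → S1 → S1 → S2 → S1 → S1  → end S1, rejected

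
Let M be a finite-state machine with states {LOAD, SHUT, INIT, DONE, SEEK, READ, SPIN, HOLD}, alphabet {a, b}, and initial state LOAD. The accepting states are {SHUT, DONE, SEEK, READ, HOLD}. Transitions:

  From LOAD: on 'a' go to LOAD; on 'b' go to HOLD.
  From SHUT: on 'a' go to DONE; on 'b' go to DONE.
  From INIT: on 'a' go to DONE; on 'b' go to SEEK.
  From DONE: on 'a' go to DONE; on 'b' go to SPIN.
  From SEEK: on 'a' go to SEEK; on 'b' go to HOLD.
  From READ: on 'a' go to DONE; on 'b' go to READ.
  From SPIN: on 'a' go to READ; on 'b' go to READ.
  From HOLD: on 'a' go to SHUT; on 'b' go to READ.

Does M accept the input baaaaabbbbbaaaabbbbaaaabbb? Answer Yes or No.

Trace: LOAD -b-> HOLD -a-> SHUT -a-> DONE -a-> DONE -a-> DONE -a-> DONE -b-> SPIN -b-> READ -b-> READ -b-> READ -b-> READ -a-> DONE -a-> DONE -a-> DONE -a-> DONE -b-> SPIN -b-> READ -b-> READ -b-> READ -a-> DONE -a-> DONE -a-> DONE -a-> DONE -b-> SPIN -b-> READ -b-> READ
End state READ is accepting.

Yes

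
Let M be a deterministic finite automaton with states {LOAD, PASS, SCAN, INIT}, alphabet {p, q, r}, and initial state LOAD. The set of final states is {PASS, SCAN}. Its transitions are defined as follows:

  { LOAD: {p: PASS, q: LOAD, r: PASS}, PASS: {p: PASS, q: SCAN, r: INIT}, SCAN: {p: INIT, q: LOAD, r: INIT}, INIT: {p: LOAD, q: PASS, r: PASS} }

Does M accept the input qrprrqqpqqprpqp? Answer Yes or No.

LOAD → LOAD → PASS → PASS → INIT → PASS → SCAN → LOAD → PASS → SCAN → LOAD → PASS → INIT → LOAD → LOAD → PASS
End state PASS is accepting.

Yes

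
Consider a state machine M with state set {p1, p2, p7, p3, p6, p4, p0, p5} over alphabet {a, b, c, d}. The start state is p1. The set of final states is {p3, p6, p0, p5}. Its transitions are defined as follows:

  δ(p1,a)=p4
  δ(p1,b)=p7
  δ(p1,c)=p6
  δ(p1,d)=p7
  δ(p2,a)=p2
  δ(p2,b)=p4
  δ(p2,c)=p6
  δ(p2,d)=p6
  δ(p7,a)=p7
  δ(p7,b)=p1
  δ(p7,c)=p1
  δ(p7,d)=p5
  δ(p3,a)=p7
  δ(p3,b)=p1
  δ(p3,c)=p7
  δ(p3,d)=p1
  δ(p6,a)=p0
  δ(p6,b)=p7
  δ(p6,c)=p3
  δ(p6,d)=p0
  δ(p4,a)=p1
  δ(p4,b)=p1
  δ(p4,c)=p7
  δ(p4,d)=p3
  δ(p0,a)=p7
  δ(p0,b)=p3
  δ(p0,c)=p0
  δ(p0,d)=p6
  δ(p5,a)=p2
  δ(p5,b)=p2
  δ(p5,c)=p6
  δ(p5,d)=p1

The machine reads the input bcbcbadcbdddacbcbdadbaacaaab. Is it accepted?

No

p1 → p7 → p1 → p7 → p1 → p7 → p7 → p5 → p6 → p7 → p5 → p1 → p7 → p7 → p1 → p7 → p1 → p7 → p5 → p2 → p6 → p7 → p7 → p7 → p1 → p4 → p1 → p4 → p1
End state p1 is not accepting.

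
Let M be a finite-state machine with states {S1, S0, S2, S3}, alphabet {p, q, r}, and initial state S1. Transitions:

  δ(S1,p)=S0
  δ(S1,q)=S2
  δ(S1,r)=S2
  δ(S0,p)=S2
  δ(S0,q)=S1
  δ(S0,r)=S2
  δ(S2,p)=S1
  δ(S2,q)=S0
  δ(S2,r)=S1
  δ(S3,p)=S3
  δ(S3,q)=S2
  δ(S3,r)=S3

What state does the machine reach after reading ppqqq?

start at S1
read 'p': S1 → S0
read 'p': S0 → S2
read 'q': S2 → S0
read 'q': S0 → S1
read 'q': S1 → S2

S2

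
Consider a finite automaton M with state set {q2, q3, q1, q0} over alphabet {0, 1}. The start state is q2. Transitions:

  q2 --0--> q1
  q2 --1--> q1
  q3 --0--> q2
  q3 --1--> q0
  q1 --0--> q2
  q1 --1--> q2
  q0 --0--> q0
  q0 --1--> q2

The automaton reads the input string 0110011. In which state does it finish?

q1

start at q2
read '0': q2 → q1
read '1': q1 → q2
read '1': q2 → q1
read '0': q1 → q2
read '0': q2 → q1
read '1': q1 → q2
read '1': q2 → q1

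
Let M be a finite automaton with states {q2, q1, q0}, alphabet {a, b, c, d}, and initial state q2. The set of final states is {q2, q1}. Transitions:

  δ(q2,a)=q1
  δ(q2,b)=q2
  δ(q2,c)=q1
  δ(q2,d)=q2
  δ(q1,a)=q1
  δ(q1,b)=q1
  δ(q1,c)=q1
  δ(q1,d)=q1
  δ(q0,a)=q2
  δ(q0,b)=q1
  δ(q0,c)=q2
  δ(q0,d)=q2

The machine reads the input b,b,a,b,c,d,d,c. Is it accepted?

start at q2
read 'b': q2 → q2
read 'b': q2 → q2
read 'a': q2 → q1
read 'b': q1 → q1
read 'c': q1 → q1
read 'd': q1 → q1
read 'd': q1 → q1
read 'c': q1 → q1
End state q1 is accepting.

Yes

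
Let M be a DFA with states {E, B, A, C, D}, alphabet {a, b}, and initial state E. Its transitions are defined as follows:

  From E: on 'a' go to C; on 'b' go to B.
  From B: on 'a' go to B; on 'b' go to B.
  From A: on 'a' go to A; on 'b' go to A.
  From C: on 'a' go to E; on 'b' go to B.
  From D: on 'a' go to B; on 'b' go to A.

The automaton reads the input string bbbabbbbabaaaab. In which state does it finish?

Trace: E -b-> B -b-> B -b-> B -a-> B -b-> B -b-> B -b-> B -b-> B -a-> B -b-> B -a-> B -a-> B -a-> B -a-> B -b-> B

B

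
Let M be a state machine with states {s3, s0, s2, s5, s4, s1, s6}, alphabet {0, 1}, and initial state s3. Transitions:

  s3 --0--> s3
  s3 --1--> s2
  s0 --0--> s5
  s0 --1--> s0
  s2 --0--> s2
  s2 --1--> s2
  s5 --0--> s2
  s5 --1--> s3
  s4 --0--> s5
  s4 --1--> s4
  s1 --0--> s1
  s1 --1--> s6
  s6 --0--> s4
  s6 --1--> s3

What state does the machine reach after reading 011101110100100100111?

s2

Trace: s3 -0-> s3 -1-> s2 -1-> s2 -1-> s2 -0-> s2 -1-> s2 -1-> s2 -1-> s2 -0-> s2 -1-> s2 -0-> s2 -0-> s2 -1-> s2 -0-> s2 -0-> s2 -1-> s2 -0-> s2 -0-> s2 -1-> s2 -1-> s2 -1-> s2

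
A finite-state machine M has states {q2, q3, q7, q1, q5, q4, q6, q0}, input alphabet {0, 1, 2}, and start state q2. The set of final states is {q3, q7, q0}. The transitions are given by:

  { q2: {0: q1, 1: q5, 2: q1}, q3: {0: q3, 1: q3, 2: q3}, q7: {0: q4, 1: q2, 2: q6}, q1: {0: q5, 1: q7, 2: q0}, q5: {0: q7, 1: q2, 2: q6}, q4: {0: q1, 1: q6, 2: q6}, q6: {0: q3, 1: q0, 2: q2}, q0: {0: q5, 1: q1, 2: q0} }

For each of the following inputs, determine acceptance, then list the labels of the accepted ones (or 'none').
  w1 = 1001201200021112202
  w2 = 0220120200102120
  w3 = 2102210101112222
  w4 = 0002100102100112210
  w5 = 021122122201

w1: Trace: q2 -1-> q5 -0-> q7 -0-> q4 -1-> q6 -2-> q2 -0-> q1 -1-> q7 -2-> q6 -0-> q3 -0-> q3 -0-> q3 -2-> q3 -1-> q3 -1-> q3 -1-> q3 -2-> q3 -2-> q3 -0-> q3 -2-> q3  → end q3, accepted
w2: Trace: q2 -0-> q1 -2-> q0 -2-> q0 -0-> q5 -1-> q2 -2-> q1 -0-> q5 -2-> q6 -0-> q3 -0-> q3 -1-> q3 -0-> q3 -2-> q3 -1-> q3 -2-> q3 -0-> q3  → end q3, accepted
w3: Trace: q2 -2-> q1 -1-> q7 -0-> q4 -2-> q6 -2-> q2 -1-> q5 -0-> q7 -1-> q2 -0-> q1 -1-> q7 -1-> q2 -1-> q5 -2-> q6 -2-> q2 -2-> q1 -2-> q0  → end q0, accepted
w4: Trace: q2 -0-> q1 -0-> q5 -0-> q7 -2-> q6 -1-> q0 -0-> q5 -0-> q7 -1-> q2 -0-> q1 -2-> q0 -1-> q1 -0-> q5 -0-> q7 -1-> q2 -1-> q5 -2-> q6 -2-> q2 -1-> q5 -0-> q7  → end q7, accepted
w5: Trace: q2 -0-> q1 -2-> q0 -1-> q1 -1-> q7 -2-> q6 -2-> q2 -1-> q5 -2-> q6 -2-> q2 -2-> q1 -0-> q5 -1-> q2  → end q2, rejected

w1, w2, w3, w4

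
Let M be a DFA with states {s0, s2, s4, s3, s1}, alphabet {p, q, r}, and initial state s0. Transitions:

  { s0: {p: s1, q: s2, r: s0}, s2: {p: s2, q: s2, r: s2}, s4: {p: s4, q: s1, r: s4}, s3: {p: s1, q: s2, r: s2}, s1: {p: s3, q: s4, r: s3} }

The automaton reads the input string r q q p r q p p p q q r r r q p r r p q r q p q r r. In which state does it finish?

s2

s0 → s0 → s2 → s2 → s2 → s2 → s2 → s2 → s2 → s2 → s2 → s2 → s2 → s2 → s2 → s2 → s2 → s2 → s2 → s2 → s2 → s2 → s2 → s2 → s2 → s2 → s2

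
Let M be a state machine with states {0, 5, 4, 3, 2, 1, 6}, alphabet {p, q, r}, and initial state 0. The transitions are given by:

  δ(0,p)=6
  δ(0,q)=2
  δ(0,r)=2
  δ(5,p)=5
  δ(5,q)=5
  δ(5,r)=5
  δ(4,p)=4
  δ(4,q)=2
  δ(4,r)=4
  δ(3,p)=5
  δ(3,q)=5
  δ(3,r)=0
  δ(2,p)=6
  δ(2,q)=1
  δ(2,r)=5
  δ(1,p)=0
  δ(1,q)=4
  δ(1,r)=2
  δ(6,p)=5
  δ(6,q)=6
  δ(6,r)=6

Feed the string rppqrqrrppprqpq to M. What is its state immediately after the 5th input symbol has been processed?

5

0 → 2 → 6 → 5 → 5 → 5
After 5 symbols: 5.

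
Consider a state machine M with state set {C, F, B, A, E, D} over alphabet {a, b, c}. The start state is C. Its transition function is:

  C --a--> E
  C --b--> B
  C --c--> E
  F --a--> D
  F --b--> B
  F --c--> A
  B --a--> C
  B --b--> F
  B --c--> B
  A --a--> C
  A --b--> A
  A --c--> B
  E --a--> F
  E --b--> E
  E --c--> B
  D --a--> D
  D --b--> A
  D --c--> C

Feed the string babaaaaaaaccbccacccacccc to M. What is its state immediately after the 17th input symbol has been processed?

Trace: C -b-> B -a-> C -b-> B -a-> C -a-> E -a-> F -a-> D -a-> D -a-> D -a-> D -c-> C -c-> E -b-> E -c-> B -c-> B -a-> C -c-> E
After 17 symbols: E.

E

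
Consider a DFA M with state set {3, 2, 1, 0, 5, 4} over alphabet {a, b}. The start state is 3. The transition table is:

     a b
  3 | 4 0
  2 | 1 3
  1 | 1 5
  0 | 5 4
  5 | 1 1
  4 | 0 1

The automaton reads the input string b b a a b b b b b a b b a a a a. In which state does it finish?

start at 3
read 'b': 3 → 0
read 'b': 0 → 4
read 'a': 4 → 0
read 'a': 0 → 5
read 'b': 5 → 1
read 'b': 1 → 5
read 'b': 5 → 1
read 'b': 1 → 5
read 'b': 5 → 1
read 'a': 1 → 1
read 'b': 1 → 5
read 'b': 5 → 1
read 'a': 1 → 1
read 'a': 1 → 1
read 'a': 1 → 1
read 'a': 1 → 1

1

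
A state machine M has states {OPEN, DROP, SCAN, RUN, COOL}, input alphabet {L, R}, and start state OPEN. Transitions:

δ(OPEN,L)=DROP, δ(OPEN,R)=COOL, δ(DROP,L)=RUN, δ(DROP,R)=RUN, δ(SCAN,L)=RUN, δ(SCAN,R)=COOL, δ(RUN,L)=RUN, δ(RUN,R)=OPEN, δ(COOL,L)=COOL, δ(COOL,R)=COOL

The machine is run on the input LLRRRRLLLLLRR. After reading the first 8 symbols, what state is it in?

OPEN → DROP → RUN → OPEN → COOL → COOL → COOL → COOL → COOL
After 8 symbols: COOL.

COOL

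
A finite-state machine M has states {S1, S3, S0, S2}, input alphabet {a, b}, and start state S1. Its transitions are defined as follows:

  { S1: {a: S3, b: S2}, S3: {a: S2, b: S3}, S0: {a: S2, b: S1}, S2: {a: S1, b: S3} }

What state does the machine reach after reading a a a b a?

S1

Trace: S1 -a-> S3 -a-> S2 -a-> S1 -b-> S2 -a-> S1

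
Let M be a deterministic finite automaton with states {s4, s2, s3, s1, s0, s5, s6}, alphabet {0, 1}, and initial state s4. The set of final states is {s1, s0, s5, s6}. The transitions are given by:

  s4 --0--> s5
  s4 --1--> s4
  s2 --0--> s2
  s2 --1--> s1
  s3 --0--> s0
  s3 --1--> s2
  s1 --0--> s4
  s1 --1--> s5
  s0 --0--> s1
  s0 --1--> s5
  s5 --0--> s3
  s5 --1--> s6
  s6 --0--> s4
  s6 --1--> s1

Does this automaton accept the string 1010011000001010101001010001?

No

Trace: s4 -1-> s4 -0-> s5 -1-> s6 -0-> s4 -0-> s5 -1-> s6 -1-> s1 -0-> s4 -0-> s5 -0-> s3 -0-> s0 -0-> s1 -1-> s5 -0-> s3 -1-> s2 -0-> s2 -1-> s1 -0-> s4 -1-> s4 -0-> s5 -0-> s3 -1-> s2 -0-> s2 -1-> s1 -0-> s4 -0-> s5 -0-> s3 -1-> s2
End state s2 is not accepting.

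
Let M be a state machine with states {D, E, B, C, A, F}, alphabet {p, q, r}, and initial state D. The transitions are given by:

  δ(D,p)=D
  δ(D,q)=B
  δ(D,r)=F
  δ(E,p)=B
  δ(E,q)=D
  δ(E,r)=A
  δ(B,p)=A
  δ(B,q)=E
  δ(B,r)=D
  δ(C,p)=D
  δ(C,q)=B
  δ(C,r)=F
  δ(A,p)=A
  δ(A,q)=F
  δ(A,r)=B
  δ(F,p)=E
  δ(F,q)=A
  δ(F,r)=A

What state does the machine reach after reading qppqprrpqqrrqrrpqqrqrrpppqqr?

B

start at D
read 'q': D → B
read 'p': B → A
read 'p': A → A
read 'q': A → F
read 'p': F → E
read 'r': E → A
read 'r': A → B
read 'p': B → A
read 'q': A → F
read 'q': F → A
read 'r': A → B
read 'r': B → D
read 'q': D → B
read 'r': B → D
read 'r': D → F
read 'p': F → E
read 'q': E → D
read 'q': D → B
read 'r': B → D
read 'q': D → B
read 'r': B → D
read 'r': D → F
read 'p': F → E
read 'p': E → B
read 'p': B → A
read 'q': A → F
read 'q': F → A
read 'r': A → B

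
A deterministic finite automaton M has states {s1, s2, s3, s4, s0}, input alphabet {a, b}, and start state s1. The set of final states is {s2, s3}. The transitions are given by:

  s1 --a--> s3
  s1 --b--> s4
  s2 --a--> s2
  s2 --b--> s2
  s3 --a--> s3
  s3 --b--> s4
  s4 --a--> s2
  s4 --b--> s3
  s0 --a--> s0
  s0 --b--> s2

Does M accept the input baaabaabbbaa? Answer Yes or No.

start at s1
read 'b': s1 → s4
read 'a': s4 → s2
read 'a': s2 → s2
read 'a': s2 → s2
read 'b': s2 → s2
read 'a': s2 → s2
read 'a': s2 → s2
read 'b': s2 → s2
read 'b': s2 → s2
read 'b': s2 → s2
read 'a': s2 → s2
read 'a': s2 → s2
End state s2 is accepting.

Yes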